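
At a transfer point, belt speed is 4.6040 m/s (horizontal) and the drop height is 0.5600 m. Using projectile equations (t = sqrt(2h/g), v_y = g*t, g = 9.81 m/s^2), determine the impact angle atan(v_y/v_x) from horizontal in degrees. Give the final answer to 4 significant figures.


t = sqrt(2*0.5600/9.81) = 0.337889 s
v_y = 9.81 * 0.337889 = 3.31469 m/s
angle = atan(3.31469 / 4.6040) = 35.75 deg


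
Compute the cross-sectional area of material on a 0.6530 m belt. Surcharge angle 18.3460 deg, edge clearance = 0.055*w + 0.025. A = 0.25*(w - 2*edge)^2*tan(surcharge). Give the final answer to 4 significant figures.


edge = 0.055*0.6530 + 0.025 = 0.060915 m
ew = 0.6530 - 2*0.060915 = 0.53117 m
A = 0.25 * 0.53117^2 * tan(18.3460 deg)
A = 0.02339 m^2


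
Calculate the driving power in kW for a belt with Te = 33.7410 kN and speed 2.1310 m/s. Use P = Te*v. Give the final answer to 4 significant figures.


P = Te * v = 33.7410 * 2.1310
P = 71.90 kW


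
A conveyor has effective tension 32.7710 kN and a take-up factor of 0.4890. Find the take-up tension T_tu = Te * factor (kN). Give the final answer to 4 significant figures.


T_tu = 32.7710 * 0.4890
T_tu = 16.03 kN


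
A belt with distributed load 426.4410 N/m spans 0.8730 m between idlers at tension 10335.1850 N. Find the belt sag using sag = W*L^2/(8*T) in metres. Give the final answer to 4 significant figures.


sag = 426.4410 * 0.8730^2 / (8 * 10335.1850)
sag = 0.003931 m


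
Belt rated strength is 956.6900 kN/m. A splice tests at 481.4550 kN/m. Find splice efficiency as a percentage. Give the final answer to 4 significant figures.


Eff = 481.4550 / 956.6900 * 100
Eff = 50.33 %


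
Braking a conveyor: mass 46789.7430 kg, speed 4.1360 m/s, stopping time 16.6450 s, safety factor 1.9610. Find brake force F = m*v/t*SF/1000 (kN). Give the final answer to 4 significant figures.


F = 46789.7430 * 4.1360 / 16.6450 * 1.9610 / 1000
F = 22.80 kN


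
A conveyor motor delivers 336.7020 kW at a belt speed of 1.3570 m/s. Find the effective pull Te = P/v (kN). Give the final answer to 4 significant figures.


Te = P / v = 336.7020 / 1.3570
Te = 248.1 kN


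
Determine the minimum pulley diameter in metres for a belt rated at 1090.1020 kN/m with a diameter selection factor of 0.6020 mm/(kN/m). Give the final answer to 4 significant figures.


D = 1090.1020 * 0.6020 / 1000
D = 0.6562 m


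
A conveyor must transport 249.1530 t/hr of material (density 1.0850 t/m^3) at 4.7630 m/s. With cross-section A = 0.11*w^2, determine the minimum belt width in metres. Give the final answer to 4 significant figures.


A_req = 249.1530 / (4.7630 * 1.0850 * 3600) = 0.0133922 m^2
w = sqrt(0.0133922 / 0.11)
w = 0.3489 m


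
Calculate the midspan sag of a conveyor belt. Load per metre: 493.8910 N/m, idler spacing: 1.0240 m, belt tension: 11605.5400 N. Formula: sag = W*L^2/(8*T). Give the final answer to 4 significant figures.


sag = 493.8910 * 1.0240^2 / (8 * 11605.5400)
sag = 0.005578 m


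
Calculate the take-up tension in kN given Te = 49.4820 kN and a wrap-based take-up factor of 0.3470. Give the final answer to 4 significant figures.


T_tu = 49.4820 * 0.3470
T_tu = 17.17 kN


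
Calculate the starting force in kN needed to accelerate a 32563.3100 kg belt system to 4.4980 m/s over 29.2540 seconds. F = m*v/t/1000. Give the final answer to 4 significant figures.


F = 32563.3100 * 4.4980 / 29.2540 / 1000
F = 5.007 kN


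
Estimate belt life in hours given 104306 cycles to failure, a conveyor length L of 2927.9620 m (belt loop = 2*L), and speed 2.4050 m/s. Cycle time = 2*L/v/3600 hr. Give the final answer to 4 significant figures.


cycle_time = 2 * 2927.9620 / 2.4050 / 3600 = 0.67636 hr
life = 104306 * 0.67636 = 70550 hours


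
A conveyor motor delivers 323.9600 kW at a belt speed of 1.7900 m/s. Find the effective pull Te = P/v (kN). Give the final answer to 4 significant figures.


Te = P / v = 323.9600 / 1.7900
Te = 181.0 kN


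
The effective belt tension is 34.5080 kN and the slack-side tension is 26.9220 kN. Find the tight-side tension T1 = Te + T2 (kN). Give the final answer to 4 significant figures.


T1 = Te + T2 = 34.5080 + 26.9220
T1 = 61.43 kN


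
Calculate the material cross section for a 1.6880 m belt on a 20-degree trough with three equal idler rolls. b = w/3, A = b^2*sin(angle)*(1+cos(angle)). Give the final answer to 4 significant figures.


b = 1.6880/3 = 0.562667 m
A = 0.562667^2 * sin(20 deg) * (1 + cos(20 deg))
A = 0.2100 m^2


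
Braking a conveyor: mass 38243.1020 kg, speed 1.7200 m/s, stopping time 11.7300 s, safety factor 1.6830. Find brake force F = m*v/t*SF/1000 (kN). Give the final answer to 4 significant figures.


F = 38243.1020 * 1.7200 / 11.7300 * 1.6830 / 1000
F = 9.438 kN


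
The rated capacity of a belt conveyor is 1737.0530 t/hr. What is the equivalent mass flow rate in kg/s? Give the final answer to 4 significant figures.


m_dot = 1737.0530 * 1000 / 3600
m_dot = 482.5 kg/s


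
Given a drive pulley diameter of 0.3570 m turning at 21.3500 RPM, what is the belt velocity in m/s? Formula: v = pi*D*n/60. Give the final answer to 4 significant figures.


v = pi * 0.3570 * 21.3500 / 60
v = 0.3991 m/s


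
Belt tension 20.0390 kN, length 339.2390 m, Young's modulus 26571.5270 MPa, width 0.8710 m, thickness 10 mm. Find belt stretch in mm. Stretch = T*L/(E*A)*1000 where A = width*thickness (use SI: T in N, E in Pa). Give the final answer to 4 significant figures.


A = 0.8710 * 0.01 = 0.00871 m^2
Stretch = 20.0390*1000 * 339.2390 / (26571.5270e6 * 0.00871) * 1000
Stretch = 29.37 mm


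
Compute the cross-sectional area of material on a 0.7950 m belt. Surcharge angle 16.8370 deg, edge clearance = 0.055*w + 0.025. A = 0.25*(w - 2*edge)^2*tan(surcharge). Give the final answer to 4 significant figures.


edge = 0.055*0.7950 + 0.025 = 0.068725 m
ew = 0.7950 - 2*0.068725 = 0.65755 m
A = 0.25 * 0.65755^2 * tan(16.8370 deg)
A = 0.03271 m^2


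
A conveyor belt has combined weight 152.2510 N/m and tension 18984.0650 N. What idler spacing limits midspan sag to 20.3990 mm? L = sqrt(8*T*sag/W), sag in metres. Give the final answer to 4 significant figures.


sag = 20.3990/1000 = 0.020399 m
L = sqrt(8 * 18984.0650 * 0.020399 / 152.2510)
L = 4.511 m


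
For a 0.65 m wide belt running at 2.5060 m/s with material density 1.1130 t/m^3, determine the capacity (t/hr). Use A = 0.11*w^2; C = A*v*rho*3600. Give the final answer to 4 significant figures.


A = 0.11 * 0.65^2 = 0.046475 m^2
C = 0.046475 * 2.5060 * 1.1130 * 3600
C = 466.7 t/hr


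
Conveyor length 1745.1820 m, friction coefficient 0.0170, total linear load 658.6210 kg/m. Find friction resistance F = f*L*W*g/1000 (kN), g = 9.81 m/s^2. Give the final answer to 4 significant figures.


F = 0.0170 * 1745.1820 * 658.6210 * 9.81 / 1000
F = 191.7 kN


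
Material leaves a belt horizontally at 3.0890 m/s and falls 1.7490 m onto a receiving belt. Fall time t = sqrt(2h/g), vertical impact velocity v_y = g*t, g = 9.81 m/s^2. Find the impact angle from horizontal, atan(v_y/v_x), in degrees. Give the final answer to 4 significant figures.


t = sqrt(2*1.7490/9.81) = 0.597139 s
v_y = 9.81 * 0.597139 = 5.85793 m/s
angle = atan(5.85793 / 3.0890) = 62.20 deg


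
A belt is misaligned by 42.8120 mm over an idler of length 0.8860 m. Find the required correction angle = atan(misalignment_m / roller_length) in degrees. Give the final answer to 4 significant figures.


misalign_m = 42.8120 / 1000 = 0.042812 m
angle = atan(0.042812 / 0.8860)
angle = 2.766 deg


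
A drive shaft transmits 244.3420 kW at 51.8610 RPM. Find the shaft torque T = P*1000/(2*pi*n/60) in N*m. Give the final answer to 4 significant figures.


omega = 2*pi*51.8610/60 = 5.43087 rad/s
T = 244.3420*1000 / 5.43087
T = 44990 N*m


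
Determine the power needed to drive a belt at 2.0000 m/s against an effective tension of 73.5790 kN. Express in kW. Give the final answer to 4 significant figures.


P = Te * v = 73.5790 * 2.0000
P = 147.2 kW


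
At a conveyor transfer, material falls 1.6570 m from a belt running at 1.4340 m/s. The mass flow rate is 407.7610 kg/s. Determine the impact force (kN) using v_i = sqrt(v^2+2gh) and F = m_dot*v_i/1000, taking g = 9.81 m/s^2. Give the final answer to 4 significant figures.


v_i = sqrt(1.4340^2 + 2*9.81*1.6570) = 5.87934 m/s
F = 407.7610 * 5.87934 / 1000
F = 2.397 kN


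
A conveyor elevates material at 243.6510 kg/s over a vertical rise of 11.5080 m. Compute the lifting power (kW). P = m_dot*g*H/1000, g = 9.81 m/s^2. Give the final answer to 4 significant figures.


P = 243.6510 * 9.81 * 11.5080 / 1000
P = 27.51 kW


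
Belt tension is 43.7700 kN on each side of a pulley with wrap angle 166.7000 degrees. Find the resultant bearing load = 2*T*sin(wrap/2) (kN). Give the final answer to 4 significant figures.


F = 2 * 43.7700 * sin(166.7000/2 deg)
F = 86.95 kN


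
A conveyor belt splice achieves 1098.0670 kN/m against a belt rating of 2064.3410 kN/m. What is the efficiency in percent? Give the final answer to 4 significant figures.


Eff = 1098.0670 / 2064.3410 * 100
Eff = 53.19 %


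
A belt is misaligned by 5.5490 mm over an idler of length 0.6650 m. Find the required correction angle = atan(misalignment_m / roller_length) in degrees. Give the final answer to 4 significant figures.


misalign_m = 5.5490 / 1000 = 0.005549 m
angle = atan(0.005549 / 0.6650)
angle = 0.4781 deg


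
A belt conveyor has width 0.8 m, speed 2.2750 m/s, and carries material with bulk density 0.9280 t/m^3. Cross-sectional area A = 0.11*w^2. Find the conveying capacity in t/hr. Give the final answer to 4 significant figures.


A = 0.11 * 0.8^2 = 0.0704 m^2
C = 0.0704 * 2.2750 * 0.9280 * 3600
C = 535.1 t/hr


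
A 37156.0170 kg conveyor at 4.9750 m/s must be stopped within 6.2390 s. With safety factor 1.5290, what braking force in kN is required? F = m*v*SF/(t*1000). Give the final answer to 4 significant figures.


F = 37156.0170 * 4.9750 / 6.2390 * 1.5290 / 1000
F = 45.30 kN


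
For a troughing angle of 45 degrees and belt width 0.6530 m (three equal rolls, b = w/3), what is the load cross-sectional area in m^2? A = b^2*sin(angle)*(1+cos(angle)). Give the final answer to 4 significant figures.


b = 0.6530/3 = 0.217667 m
A = 0.217667^2 * sin(45 deg) * (1 + cos(45 deg))
A = 0.05719 m^2


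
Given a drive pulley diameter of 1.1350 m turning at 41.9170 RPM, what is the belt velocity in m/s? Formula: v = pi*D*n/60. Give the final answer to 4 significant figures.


v = pi * 1.1350 * 41.9170 / 60
v = 2.491 m/s


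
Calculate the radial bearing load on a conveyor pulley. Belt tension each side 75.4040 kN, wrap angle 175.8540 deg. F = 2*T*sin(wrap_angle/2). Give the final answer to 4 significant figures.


F = 2 * 75.4040 * sin(175.8540/2 deg)
F = 150.7 kN


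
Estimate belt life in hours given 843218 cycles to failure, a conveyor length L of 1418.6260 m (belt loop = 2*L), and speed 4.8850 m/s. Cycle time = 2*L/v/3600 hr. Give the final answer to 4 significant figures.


cycle_time = 2 * 1418.6260 / 4.8850 / 3600 = 0.161336 hr
life = 843218 * 0.161336 = 136000 hours


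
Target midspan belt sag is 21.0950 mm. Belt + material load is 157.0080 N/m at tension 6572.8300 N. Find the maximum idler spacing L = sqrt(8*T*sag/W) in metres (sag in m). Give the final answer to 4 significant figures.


sag = 21.0950/1000 = 0.021095 m
L = sqrt(8 * 6572.8300 * 0.021095 / 157.0080)
L = 2.658 m


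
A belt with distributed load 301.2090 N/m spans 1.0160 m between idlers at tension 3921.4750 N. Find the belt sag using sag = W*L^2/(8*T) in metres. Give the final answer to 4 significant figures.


sag = 301.2090 * 1.0160^2 / (8 * 3921.4750)
sag = 0.009911 m


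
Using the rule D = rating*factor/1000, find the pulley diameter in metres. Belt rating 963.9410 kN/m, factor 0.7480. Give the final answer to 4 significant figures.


D = 963.9410 * 0.7480 / 1000
D = 0.7210 m


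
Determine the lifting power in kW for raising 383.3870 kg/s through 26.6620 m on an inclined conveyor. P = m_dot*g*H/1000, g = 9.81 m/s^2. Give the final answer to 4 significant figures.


P = 383.3870 * 9.81 * 26.6620 / 1000
P = 100.3 kW


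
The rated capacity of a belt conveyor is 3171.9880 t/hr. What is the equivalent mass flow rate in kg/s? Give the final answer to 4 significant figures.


m_dot = 3171.9880 * 1000 / 3600
m_dot = 881.1 kg/s


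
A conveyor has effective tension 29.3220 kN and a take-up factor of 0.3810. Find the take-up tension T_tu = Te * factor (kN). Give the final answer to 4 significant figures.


T_tu = 29.3220 * 0.3810
T_tu = 11.17 kN


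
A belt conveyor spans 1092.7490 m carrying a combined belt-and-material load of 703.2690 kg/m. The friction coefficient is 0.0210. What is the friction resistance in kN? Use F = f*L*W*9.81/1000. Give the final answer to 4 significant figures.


F = 0.0210 * 1092.7490 * 703.2690 * 9.81 / 1000
F = 158.3 kN


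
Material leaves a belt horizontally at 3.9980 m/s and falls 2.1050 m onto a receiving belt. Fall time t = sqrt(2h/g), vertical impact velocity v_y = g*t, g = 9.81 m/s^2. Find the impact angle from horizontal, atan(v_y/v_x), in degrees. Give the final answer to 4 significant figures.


t = sqrt(2*2.1050/9.81) = 0.655098 s
v_y = 9.81 * 0.655098 = 6.42651 m/s
angle = atan(6.42651 / 3.9980) = 58.11 deg


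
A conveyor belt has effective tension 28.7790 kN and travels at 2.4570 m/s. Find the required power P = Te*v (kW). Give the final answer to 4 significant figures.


P = Te * v = 28.7790 * 2.4570
P = 70.71 kW


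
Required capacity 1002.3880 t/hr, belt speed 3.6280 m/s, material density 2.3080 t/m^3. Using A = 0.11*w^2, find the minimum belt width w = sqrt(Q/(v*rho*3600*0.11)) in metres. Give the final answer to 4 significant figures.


A_req = 1002.3880 / (3.6280 * 2.3080 * 3600) = 0.033253 m^2
w = sqrt(0.033253 / 0.11)
w = 0.5498 m


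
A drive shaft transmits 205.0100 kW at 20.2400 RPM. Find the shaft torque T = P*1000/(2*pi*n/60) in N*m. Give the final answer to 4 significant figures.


omega = 2*pi*20.2400/60 = 2.11953 rad/s
T = 205.0100*1000 / 2.11953
T = 96720 N*m


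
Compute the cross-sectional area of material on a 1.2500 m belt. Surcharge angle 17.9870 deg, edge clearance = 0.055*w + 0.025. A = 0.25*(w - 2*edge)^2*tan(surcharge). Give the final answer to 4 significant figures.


edge = 0.055*1.2500 + 0.025 = 0.09375 m
ew = 1.2500 - 2*0.09375 = 1.0625 m
A = 0.25 * 1.0625^2 * tan(17.9870 deg)
A = 0.09163 m^2


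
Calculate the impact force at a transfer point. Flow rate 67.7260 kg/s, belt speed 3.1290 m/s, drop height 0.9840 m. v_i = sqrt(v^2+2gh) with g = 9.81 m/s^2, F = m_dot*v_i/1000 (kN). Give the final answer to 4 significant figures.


v_i = sqrt(3.1290^2 + 2*9.81*0.9840) = 5.39414 m/s
F = 67.7260 * 5.39414 / 1000
F = 0.3653 kN


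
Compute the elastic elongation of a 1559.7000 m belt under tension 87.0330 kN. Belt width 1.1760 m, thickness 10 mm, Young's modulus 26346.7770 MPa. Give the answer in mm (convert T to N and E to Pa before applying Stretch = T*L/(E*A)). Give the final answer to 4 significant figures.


A = 1.1760 * 0.01 = 0.01176 m^2
Stretch = 87.0330*1000 * 1559.7000 / (26346.7770e6 * 0.01176) * 1000
Stretch = 438.1 mm


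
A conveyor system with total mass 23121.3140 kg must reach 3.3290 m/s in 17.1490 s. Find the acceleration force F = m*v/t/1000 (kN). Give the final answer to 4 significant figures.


F = 23121.3140 * 3.3290 / 17.1490 / 1000
F = 4.488 kN


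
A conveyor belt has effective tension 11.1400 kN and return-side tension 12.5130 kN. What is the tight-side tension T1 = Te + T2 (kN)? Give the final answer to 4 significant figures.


T1 = Te + T2 = 11.1400 + 12.5130
T1 = 23.65 kN


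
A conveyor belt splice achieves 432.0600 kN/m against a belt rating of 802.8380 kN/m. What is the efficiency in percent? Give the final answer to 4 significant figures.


Eff = 432.0600 / 802.8380 * 100
Eff = 53.82 %


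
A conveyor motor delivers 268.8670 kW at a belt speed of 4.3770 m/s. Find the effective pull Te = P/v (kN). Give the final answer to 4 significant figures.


Te = P / v = 268.8670 / 4.3770
Te = 61.43 kN


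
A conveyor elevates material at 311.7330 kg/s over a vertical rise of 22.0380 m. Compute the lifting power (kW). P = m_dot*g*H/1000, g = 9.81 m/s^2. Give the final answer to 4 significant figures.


P = 311.7330 * 9.81 * 22.0380 / 1000
P = 67.39 kW


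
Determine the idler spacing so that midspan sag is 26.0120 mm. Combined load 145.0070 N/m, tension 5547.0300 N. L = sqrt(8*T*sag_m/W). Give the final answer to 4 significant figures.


sag = 26.0120/1000 = 0.026012 m
L = sqrt(8 * 5547.0300 * 0.026012 / 145.0070)
L = 2.821 m


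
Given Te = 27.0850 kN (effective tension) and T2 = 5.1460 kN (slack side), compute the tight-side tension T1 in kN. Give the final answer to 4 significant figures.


T1 = Te + T2 = 27.0850 + 5.1460
T1 = 32.23 kN


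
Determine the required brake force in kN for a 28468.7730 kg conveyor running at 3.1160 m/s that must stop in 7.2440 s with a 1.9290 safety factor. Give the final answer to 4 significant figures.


F = 28468.7730 * 3.1160 / 7.2440 * 1.9290 / 1000
F = 23.62 kN


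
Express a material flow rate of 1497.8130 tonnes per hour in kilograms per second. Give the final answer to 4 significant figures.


m_dot = 1497.8130 * 1000 / 3600
m_dot = 416.1 kg/s


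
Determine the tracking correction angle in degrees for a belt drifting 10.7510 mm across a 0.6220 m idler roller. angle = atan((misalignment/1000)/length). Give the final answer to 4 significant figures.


misalign_m = 10.7510 / 1000 = 0.010751 m
angle = atan(0.010751 / 0.6220)
angle = 0.9902 deg


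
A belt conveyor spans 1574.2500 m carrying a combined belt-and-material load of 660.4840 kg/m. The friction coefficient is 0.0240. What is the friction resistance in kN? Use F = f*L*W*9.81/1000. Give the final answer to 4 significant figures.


F = 0.0240 * 1574.2500 * 660.4840 * 9.81 / 1000
F = 244.8 kN


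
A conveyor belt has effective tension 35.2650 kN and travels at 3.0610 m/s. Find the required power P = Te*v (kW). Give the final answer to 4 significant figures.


P = Te * v = 35.2650 * 3.0610
P = 107.9 kW


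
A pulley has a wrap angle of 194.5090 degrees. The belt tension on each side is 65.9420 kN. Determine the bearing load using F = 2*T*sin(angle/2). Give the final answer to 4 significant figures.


F = 2 * 65.9420 * sin(194.5090/2 deg)
F = 130.8 kN


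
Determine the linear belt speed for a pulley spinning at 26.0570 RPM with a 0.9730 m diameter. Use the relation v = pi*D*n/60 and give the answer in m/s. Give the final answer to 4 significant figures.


v = pi * 0.9730 * 26.0570 / 60
v = 1.328 m/s


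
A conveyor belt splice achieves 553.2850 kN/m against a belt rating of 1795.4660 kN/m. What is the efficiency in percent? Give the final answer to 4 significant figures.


Eff = 553.2850 / 1795.4660 * 100
Eff = 30.82 %


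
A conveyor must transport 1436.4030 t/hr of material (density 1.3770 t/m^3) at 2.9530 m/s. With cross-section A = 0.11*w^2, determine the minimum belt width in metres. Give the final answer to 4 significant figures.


A_req = 1436.4030 / (2.9530 * 1.3770 * 3600) = 0.0981243 m^2
w = sqrt(0.0981243 / 0.11)
w = 0.9445 m


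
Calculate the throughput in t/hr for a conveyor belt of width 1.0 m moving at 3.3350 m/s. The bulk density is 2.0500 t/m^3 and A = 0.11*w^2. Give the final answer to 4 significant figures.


A = 0.11 * 1.0^2 = 0.11 m^2
C = 0.11 * 3.3350 * 2.0500 * 3600
C = 2707 t/hr


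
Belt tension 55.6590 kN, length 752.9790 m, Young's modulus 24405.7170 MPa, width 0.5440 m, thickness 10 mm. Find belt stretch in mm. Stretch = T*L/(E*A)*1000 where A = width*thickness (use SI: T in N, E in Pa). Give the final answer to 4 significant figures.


A = 0.5440 * 0.01 = 0.00544 m^2
Stretch = 55.6590*1000 * 752.9790 / (24405.7170e6 * 0.00544) * 1000
Stretch = 315.7 mm


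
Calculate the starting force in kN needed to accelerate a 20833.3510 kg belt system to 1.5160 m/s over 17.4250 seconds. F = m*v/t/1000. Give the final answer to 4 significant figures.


F = 20833.3510 * 1.5160 / 17.4250 / 1000
F = 1.813 kN


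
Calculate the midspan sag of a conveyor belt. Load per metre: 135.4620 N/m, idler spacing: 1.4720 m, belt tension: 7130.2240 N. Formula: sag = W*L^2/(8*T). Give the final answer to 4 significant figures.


sag = 135.4620 * 1.4720^2 / (8 * 7130.2240)
sag = 0.005146 m


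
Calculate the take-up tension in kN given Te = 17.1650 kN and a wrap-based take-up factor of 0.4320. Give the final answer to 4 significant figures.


T_tu = 17.1650 * 0.4320
T_tu = 7.415 kN


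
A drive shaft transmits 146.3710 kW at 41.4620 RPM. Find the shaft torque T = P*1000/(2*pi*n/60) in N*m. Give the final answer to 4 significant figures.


omega = 2*pi*41.4620/60 = 4.34189 rad/s
T = 146.3710*1000 / 4.34189
T = 33710 N*m


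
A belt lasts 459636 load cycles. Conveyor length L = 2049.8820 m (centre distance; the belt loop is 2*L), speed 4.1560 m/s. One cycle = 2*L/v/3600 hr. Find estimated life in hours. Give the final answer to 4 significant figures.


cycle_time = 2 * 2049.8820 / 4.1560 / 3600 = 0.274019 hr
life = 459636 * 0.274019 = 125900 hours


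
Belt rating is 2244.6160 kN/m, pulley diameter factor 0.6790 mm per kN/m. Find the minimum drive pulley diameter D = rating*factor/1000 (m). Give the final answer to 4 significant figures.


D = 2244.6160 * 0.6790 / 1000
D = 1.524 m


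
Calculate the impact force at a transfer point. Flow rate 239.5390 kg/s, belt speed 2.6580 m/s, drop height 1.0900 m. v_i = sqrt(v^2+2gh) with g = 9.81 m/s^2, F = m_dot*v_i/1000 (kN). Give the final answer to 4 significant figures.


v_i = sqrt(2.6580^2 + 2*9.81*1.0900) = 5.33393 m/s
F = 239.5390 * 5.33393 / 1000
F = 1.278 kN


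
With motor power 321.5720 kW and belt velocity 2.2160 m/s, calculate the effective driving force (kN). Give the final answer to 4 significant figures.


Te = P / v = 321.5720 / 2.2160
Te = 145.1 kN


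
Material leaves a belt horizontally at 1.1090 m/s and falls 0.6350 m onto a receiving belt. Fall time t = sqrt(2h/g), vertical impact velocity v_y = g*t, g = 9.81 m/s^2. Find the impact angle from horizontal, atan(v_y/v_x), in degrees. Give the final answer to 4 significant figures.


t = sqrt(2*0.6350/9.81) = 0.359805 s
v_y = 9.81 * 0.359805 = 3.52969 m/s
angle = atan(3.52969 / 1.1090) = 72.56 deg


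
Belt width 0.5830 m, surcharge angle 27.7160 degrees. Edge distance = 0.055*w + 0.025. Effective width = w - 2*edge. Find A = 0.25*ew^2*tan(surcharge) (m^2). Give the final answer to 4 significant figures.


edge = 0.055*0.5830 + 0.025 = 0.057065 m
ew = 0.5830 - 2*0.057065 = 0.46887 m
A = 0.25 * 0.46887^2 * tan(27.7160 deg)
A = 0.02887 m^2


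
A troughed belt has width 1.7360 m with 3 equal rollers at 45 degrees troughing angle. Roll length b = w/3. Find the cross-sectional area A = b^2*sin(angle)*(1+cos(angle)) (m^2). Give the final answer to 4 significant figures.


b = 1.7360/3 = 0.578667 m
A = 0.578667^2 * sin(45 deg) * (1 + cos(45 deg))
A = 0.4042 m^2


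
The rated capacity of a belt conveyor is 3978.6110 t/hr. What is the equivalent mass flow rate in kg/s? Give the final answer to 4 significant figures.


m_dot = 3978.6110 * 1000 / 3600
m_dot = 1105 kg/s


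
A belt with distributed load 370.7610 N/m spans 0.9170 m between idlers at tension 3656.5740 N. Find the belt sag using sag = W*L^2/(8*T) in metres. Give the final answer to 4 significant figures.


sag = 370.7610 * 0.9170^2 / (8 * 3656.5740)
sag = 0.01066 m


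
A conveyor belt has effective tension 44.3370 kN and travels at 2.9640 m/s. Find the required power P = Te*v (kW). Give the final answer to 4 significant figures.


P = Te * v = 44.3370 * 2.9640
P = 131.4 kW


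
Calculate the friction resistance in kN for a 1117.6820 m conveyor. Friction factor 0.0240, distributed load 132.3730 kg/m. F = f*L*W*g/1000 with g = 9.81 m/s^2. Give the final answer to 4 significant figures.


F = 0.0240 * 1117.6820 * 132.3730 * 9.81 / 1000
F = 34.83 kN


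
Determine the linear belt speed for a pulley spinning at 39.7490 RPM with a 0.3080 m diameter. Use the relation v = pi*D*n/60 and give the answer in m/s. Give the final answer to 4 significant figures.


v = pi * 0.3080 * 39.7490 / 60
v = 0.6410 m/s


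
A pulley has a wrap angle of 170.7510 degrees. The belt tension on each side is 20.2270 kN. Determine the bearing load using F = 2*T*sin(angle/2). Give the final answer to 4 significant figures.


F = 2 * 20.2270 * sin(170.7510/2 deg)
F = 40.32 kN


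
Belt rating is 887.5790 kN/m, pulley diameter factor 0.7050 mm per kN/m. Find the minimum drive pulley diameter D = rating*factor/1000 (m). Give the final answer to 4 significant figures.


D = 887.5790 * 0.7050 / 1000
D = 0.6257 m


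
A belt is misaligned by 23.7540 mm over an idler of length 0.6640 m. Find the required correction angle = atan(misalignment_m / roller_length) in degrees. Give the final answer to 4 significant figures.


misalign_m = 23.7540 / 1000 = 0.023754 m
angle = atan(0.023754 / 0.6640)
angle = 2.049 deg


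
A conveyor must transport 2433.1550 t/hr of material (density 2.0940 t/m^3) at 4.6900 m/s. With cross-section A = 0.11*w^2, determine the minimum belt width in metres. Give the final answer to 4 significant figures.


A_req = 2433.1550 / (4.6900 * 2.0940 * 3600) = 0.0688205 m^2
w = sqrt(0.0688205 / 0.11)
w = 0.7910 m


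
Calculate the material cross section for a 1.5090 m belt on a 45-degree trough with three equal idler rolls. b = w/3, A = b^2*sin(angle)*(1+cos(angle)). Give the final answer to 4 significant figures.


b = 1.5090/3 = 0.503 m
A = 0.503^2 * sin(45 deg) * (1 + cos(45 deg))
A = 0.3054 m^2


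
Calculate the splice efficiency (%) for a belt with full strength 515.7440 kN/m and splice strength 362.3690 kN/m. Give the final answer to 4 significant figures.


Eff = 362.3690 / 515.7440 * 100
Eff = 70.26 %


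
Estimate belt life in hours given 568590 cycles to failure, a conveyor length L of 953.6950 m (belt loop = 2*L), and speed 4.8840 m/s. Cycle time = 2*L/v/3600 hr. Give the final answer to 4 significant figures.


cycle_time = 2 * 953.6950 / 4.8840 / 3600 = 0.108483 hr
life = 568590 * 0.108483 = 61680 hours


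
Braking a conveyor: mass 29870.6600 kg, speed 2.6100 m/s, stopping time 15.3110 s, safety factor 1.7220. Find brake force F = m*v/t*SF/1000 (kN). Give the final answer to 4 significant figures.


F = 29870.6600 * 2.6100 / 15.3110 * 1.7220 / 1000
F = 8.768 kN


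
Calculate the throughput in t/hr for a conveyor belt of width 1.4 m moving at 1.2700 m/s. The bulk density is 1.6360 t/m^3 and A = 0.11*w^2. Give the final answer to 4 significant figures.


A = 0.11 * 1.4^2 = 0.2156 m^2
C = 0.2156 * 1.2700 * 1.6360 * 3600
C = 1613 t/hr


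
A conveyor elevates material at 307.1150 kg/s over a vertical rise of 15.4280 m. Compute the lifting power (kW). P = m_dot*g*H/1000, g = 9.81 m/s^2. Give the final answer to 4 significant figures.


P = 307.1150 * 9.81 * 15.4280 / 1000
P = 46.48 kW


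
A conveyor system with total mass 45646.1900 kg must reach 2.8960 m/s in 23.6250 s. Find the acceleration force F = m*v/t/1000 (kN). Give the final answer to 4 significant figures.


F = 45646.1900 * 2.8960 / 23.6250 / 1000
F = 5.595 kN


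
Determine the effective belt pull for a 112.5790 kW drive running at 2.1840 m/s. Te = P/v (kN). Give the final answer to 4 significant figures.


Te = P / v = 112.5790 / 2.1840
Te = 51.55 kN


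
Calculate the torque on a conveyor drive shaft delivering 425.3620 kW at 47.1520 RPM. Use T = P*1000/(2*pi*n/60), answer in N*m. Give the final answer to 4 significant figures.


omega = 2*pi*47.1520/60 = 4.93775 rad/s
T = 425.3620*1000 / 4.93775
T = 86140 N*m


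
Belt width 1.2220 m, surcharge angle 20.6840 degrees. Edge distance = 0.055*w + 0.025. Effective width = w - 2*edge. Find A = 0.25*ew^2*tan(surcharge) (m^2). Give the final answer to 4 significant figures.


edge = 0.055*1.2220 + 0.025 = 0.09221 m
ew = 1.2220 - 2*0.09221 = 1.03758 m
A = 0.25 * 1.03758^2 * tan(20.6840 deg)
A = 0.1016 m^2


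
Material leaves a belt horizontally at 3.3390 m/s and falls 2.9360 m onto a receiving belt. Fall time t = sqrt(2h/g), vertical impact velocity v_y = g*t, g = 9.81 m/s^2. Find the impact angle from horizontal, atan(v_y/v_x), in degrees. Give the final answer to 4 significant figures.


t = sqrt(2*2.9360/9.81) = 0.773675 s
v_y = 9.81 * 0.773675 = 7.58975 m/s
angle = atan(7.58975 / 3.3390) = 66.25 deg


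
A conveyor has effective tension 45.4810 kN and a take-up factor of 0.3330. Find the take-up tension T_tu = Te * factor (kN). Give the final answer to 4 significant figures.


T_tu = 45.4810 * 0.3330
T_tu = 15.15 kN


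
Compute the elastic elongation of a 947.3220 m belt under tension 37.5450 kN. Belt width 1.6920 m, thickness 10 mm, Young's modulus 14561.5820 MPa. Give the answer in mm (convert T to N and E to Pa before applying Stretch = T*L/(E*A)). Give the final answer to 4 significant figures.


A = 1.6920 * 0.01 = 0.01692 m^2
Stretch = 37.5450*1000 * 947.3220 / (14561.5820e6 * 0.01692) * 1000
Stretch = 144.4 mm


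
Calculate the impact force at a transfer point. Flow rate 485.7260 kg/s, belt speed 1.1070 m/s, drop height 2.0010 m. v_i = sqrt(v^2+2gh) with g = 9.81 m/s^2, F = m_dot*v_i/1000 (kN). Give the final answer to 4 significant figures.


v_i = sqrt(1.1070^2 + 2*9.81*2.0010) = 6.36279 m/s
F = 485.7260 * 6.36279 / 1000
F = 3.091 kN


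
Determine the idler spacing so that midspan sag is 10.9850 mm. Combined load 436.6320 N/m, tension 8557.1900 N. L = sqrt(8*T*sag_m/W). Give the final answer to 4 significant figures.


sag = 10.9850/1000 = 0.010985 m
L = sqrt(8 * 8557.1900 * 0.010985 / 436.6320)
L = 1.312 m


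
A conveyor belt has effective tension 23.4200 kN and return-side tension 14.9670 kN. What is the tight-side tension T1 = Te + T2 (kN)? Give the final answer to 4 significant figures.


T1 = Te + T2 = 23.4200 + 14.9670
T1 = 38.39 kN


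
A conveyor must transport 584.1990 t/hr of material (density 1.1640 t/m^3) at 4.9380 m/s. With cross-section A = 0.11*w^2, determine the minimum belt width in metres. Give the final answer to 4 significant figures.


A_req = 584.1990 / (4.9380 * 1.1640 * 3600) = 0.0282328 m^2
w = sqrt(0.0282328 / 0.11)
w = 0.5066 m


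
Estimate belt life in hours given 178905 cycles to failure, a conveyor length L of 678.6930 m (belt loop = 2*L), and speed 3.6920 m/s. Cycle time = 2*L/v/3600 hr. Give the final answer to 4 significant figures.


cycle_time = 2 * 678.6930 / 3.6920 / 3600 = 0.102127 hr
life = 178905 * 0.102127 = 18270 hours


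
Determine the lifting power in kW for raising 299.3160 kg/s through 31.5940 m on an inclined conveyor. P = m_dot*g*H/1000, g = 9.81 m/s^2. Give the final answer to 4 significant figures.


P = 299.3160 * 9.81 * 31.5940 / 1000
P = 92.77 kW


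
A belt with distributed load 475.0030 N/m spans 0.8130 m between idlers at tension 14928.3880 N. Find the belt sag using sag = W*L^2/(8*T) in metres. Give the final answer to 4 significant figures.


sag = 475.0030 * 0.8130^2 / (8 * 14928.3880)
sag = 0.002629 m


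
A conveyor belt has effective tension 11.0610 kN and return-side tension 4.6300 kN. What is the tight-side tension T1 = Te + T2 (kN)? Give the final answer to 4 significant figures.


T1 = Te + T2 = 11.0610 + 4.6300
T1 = 15.69 kN


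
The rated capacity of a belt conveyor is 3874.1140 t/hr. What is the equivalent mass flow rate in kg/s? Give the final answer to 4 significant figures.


m_dot = 3874.1140 * 1000 / 3600
m_dot = 1076 kg/s


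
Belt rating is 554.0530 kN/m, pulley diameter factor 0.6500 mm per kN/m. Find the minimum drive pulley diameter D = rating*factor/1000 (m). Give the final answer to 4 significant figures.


D = 554.0530 * 0.6500 / 1000
D = 0.3601 m


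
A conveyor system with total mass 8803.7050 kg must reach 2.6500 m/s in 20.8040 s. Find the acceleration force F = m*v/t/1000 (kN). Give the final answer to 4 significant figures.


F = 8803.7050 * 2.6500 / 20.8040 / 1000
F = 1.121 kN


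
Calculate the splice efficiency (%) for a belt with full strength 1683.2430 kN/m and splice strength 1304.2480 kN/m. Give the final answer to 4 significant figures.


Eff = 1304.2480 / 1683.2430 * 100
Eff = 77.48 %


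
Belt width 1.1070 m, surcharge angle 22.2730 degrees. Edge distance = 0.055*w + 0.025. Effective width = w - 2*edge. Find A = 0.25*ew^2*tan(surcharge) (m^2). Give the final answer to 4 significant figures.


edge = 0.055*1.1070 + 0.025 = 0.085885 m
ew = 1.1070 - 2*0.085885 = 0.93523 m
A = 0.25 * 0.93523^2 * tan(22.2730 deg)
A = 0.08956 m^2


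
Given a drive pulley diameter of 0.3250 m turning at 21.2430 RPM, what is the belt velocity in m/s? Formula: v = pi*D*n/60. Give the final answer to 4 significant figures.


v = pi * 0.3250 * 21.2430 / 60
v = 0.3615 m/s


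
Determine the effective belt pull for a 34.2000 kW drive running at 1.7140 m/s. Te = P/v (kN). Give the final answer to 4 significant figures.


Te = P / v = 34.2000 / 1.7140
Te = 19.95 kN


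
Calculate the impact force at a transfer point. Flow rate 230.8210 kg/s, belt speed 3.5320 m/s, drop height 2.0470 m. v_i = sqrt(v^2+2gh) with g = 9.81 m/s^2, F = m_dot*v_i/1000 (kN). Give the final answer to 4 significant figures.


v_i = sqrt(3.5320^2 + 2*9.81*2.0470) = 7.25515 m/s
F = 230.8210 * 7.25515 / 1000
F = 1.675 kN


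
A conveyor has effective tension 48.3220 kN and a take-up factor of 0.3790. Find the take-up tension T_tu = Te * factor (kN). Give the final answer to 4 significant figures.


T_tu = 48.3220 * 0.3790
T_tu = 18.31 kN


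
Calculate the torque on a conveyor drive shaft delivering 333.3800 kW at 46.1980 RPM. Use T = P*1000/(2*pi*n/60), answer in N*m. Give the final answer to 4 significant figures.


omega = 2*pi*46.1980/60 = 4.83784 rad/s
T = 333.3800*1000 / 4.83784
T = 68910 N*m


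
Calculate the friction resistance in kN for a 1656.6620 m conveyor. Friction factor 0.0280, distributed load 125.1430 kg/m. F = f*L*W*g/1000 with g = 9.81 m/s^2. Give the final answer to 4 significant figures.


F = 0.0280 * 1656.6620 * 125.1430 * 9.81 / 1000
F = 56.95 kN


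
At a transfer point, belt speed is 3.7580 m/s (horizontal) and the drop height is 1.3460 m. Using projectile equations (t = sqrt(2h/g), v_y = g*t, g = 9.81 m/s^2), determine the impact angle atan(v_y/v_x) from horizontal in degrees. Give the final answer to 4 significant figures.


t = sqrt(2*1.3460/9.81) = 0.523845 s
v_y = 9.81 * 0.523845 = 5.13892 m/s
angle = atan(5.13892 / 3.7580) = 53.82 deg


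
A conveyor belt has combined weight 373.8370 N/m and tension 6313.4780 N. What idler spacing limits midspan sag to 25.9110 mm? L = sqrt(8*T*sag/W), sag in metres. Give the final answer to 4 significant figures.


sag = 25.9110/1000 = 0.025911 m
L = sqrt(8 * 6313.4780 * 0.025911 / 373.8370)
L = 1.871 m


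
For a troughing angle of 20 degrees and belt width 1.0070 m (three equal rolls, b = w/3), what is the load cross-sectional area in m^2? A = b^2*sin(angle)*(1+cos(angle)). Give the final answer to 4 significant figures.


b = 1.0070/3 = 0.335667 m
A = 0.335667^2 * sin(20 deg) * (1 + cos(20 deg))
A = 0.07475 m^2


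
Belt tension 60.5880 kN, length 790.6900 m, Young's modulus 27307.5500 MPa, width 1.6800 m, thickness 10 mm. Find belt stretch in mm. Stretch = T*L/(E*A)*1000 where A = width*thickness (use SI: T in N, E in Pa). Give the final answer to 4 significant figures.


A = 1.6800 * 0.01 = 0.01680 m^2
Stretch = 60.5880*1000 * 790.6900 / (27307.5500e6 * 0.01680) * 1000
Stretch = 104.4 mm


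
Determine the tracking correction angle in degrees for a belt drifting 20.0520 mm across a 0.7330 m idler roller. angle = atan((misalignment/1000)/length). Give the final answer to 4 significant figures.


misalign_m = 20.0520 / 1000 = 0.020052 m
angle = atan(0.020052 / 0.7330)
angle = 1.567 deg


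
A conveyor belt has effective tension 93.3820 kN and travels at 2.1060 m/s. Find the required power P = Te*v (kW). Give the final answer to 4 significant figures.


P = Te * v = 93.3820 * 2.1060
P = 196.7 kW


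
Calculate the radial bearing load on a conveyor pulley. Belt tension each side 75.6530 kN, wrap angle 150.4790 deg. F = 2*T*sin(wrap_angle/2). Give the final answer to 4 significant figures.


F = 2 * 75.6530 * sin(150.4790/2 deg)
F = 146.3 kN


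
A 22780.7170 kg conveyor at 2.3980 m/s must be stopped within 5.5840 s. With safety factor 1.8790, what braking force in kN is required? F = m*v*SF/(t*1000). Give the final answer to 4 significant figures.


F = 22780.7170 * 2.3980 / 5.5840 * 1.8790 / 1000
F = 18.38 kN


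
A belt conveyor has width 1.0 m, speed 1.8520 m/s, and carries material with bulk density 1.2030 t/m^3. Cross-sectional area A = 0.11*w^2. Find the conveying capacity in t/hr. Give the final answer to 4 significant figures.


A = 0.11 * 1.0^2 = 0.11 m^2
C = 0.11 * 1.8520 * 1.2030 * 3600
C = 882.3 t/hr


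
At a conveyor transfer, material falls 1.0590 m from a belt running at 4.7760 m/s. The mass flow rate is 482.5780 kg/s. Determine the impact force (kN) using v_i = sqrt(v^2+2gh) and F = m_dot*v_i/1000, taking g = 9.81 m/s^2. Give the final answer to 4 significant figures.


v_i = sqrt(4.7760^2 + 2*9.81*1.0590) = 6.6021 m/s
F = 482.5780 * 6.6021 / 1000
F = 3.186 kN


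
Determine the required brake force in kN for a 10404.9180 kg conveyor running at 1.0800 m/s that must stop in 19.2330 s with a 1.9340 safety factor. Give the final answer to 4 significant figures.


F = 10404.9180 * 1.0800 / 19.2330 * 1.9340 / 1000
F = 1.130 kN


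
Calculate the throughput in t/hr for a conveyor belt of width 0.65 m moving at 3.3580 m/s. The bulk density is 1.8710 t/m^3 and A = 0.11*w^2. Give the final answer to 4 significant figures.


A = 0.11 * 0.65^2 = 0.046475 m^2
C = 0.046475 * 3.3580 * 1.8710 * 3600
C = 1051 t/hr


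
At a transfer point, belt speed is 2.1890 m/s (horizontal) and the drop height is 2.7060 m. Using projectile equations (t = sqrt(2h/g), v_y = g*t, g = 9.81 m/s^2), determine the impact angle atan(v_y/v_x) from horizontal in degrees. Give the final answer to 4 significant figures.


t = sqrt(2*2.7060/9.81) = 0.742753 s
v_y = 9.81 * 0.742753 = 7.28641 m/s
angle = atan(7.28641 / 2.1890) = 73.28 deg


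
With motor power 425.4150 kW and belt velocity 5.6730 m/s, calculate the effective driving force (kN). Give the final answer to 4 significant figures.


Te = P / v = 425.4150 / 5.6730
Te = 74.99 kN


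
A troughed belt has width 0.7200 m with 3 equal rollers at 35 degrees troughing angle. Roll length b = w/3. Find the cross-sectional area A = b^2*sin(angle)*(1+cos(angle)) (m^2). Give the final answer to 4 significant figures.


b = 0.7200/3 = 0.24 m
A = 0.24^2 * sin(35 deg) * (1 + cos(35 deg))
A = 0.06010 m^2


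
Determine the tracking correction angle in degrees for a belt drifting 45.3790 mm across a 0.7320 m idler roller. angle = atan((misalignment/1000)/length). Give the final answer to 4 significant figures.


misalign_m = 45.3790 / 1000 = 0.045379 m
angle = atan(0.045379 / 0.7320)
angle = 3.547 deg


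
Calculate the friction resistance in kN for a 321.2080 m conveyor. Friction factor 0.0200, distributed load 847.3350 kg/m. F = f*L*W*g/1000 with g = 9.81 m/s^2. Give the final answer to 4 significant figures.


F = 0.0200 * 321.2080 * 847.3350 * 9.81 / 1000
F = 53.40 kN


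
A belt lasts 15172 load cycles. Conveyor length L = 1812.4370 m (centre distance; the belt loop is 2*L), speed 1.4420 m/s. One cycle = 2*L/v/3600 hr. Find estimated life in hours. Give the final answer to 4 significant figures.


cycle_time = 2 * 1812.4370 / 1.4420 / 3600 = 0.698273 hr
life = 15172 * 0.698273 = 10590 hours
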